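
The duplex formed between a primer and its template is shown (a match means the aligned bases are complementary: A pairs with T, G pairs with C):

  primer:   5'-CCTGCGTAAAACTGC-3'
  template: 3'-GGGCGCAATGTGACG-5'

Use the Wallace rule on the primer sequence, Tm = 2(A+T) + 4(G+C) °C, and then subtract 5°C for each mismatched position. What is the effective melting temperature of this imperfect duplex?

Primer base counts: A=4, T=3, G=3, C=5 → A+T=7, G+C=8
Perfect-match Tm = 2(7) + 4(8) = 14 + 32 = 46°C
Mismatches (positions where the bases are not complementary): 3 (at positions 3, 8, 10)
Effective Tm = 46 − 3×5 = 46 − 15 = 31°C

31°C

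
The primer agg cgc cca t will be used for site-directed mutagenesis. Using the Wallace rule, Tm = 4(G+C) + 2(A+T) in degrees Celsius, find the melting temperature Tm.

Scanning the sequence gives G=3, C=4, A=2, T=1.
So N_AT = 3 and N_GC = 7.
Tm = 4·7 + 2·3 = 28 + 6 = 34°C

34°C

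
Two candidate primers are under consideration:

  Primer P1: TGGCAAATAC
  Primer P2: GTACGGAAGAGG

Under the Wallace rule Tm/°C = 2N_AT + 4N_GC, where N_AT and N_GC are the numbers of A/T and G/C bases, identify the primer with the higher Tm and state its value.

Primer P2, 38°C

Primer P1: A+T=6, G+C=4 → Tm = 2(6)+4(4) = 28°C
Primer P2: A+T=5, G+C=7 → Tm = 2(5)+4(7) = 38°C
28°C vs 38°C → primer P2 is higher.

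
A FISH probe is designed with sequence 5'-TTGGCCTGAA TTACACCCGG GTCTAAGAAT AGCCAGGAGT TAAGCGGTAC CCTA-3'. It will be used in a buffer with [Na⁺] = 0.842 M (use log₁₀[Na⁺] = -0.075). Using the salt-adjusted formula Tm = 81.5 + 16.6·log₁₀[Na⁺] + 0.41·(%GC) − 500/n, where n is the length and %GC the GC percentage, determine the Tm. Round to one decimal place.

91.5°C

Length n = 54. Scanning the sequence gives A=15, C=13, T=12, G=14.
G+C = 27, so %GC = 27/54 × 100 = 50%
Salt term: 16.6 × (-0.075) = -1.245
GC term: 0.41 × 50 = 20.5; length term: −500/54 = −9.259
Tm = 81.5 + (-1.245) + 20.5 − 9.259 = 91.496 → 91.5°C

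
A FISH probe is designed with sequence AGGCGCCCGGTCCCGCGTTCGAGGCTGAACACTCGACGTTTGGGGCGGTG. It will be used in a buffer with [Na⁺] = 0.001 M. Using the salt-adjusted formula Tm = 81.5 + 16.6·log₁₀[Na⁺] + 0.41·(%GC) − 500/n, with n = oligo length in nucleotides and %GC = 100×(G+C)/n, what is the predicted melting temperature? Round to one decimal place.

50.4°C

Length n = 50. T=9, G=20, A=6, C=15
G+C = 35, so %GC = 35/50 × 100 = 70%
Salt term: 16.6 × (-3) = -49.8
GC term: 0.41 × 70 = 28.7; length term: −500/50 = −10
Tm = 81.5 + (-49.8) + 28.7 − 10 = 50.4 → 50.4°C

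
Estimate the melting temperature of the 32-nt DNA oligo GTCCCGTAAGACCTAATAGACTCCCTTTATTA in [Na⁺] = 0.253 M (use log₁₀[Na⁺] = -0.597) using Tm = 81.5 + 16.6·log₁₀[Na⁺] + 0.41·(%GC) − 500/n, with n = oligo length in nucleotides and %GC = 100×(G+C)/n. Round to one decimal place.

72.6°C

Length n = 32. Base counts: T=10, G=4, A=9, C=9
G+C = 13, so %GC = 13/32 × 100 = 40.625%
Salt term: 16.6 × (-0.597) = -9.91
GC term: 0.41 × 40.625 = 16.656; length term: −500/32 = −15.625
Tm = 81.5 + (-9.91) + 16.656 − 15.625 = 72.621 → 72.6°C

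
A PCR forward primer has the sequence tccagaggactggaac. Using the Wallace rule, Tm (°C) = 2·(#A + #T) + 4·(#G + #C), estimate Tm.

Counting bases: T=2, C=4, A=5, G=5
A+T = 7, G+C = 9
Tm = 4·9 + 2·7 = 36 + 14 = 50°C

50°C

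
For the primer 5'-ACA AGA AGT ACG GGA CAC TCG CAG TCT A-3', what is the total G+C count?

14

Counting bases: A=10, G=7, T=4, C=7
G+C = 7 + 7 = 14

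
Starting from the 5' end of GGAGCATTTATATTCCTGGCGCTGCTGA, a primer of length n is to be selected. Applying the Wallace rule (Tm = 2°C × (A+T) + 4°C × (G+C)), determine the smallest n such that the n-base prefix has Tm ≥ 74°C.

First 24 bases: GGAGCATTTATATTCCTGGCGCTG → Tm = 72°C (< 74°C)
First 25 bases: GGAGCATTTATATTCCTGGCGCTGC → Tm = 76°C (≥ 74°C)
Each additional base adds 2°C (A/T) or 4°C (G/C), so Tm is non-decreasing in n; n = 25 is the first length to reach 74°C.

n = 25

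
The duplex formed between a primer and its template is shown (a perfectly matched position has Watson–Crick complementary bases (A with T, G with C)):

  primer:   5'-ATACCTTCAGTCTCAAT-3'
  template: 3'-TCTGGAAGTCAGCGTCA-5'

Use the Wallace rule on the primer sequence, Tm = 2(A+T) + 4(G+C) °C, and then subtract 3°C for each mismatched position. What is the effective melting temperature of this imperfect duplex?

37°C

Primer base counts: A=5, T=6, G=1, C=5 → A+T=11, G+C=6
Perfect-match Tm = 2(11) + 4(6) = 22 + 24 = 46°C
Mismatches (positions where the bases are not complementary): 3 (at positions 2, 13, 16)
Effective Tm = 46 − 3×3 = 46 − 9 = 37°C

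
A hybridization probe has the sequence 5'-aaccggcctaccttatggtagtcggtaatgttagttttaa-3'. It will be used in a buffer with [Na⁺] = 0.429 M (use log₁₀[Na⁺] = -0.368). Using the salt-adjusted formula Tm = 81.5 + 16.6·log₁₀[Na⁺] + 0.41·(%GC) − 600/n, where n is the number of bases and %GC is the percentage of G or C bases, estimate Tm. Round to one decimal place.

76.8°C

Length n = 40. Scanning the sequence gives G=9, C=7, A=10, T=14.
G+C = 16, so %GC = 16/40 × 100 = 40%
Salt term: 16.6 × (-0.368) = -6.109
GC term: 0.41 × 40 = 16.4; length term: −600/40 = −15
Tm = 81.5 + (-6.109) + 16.4 − 15 = 76.791 → 76.8°C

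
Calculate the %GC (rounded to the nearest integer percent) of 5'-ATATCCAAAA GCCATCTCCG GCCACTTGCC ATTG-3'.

Base counts: G=5, T=8, A=9, C=12
G+C = 5 + 12 = 17 out of 34 bases
%GC = 17/34 × 100 = 50% ≈ 50%

50%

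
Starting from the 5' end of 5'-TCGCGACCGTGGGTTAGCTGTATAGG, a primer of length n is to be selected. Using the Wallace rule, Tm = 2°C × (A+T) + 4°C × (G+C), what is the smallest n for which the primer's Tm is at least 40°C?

n = 12

First 11 bases: TCGCGACCGTG → Tm = 38°C (< 40°C)
First 12 bases: TCGCGACCGTGG → Tm = 42°C (≥ 40°C)
Each additional base adds 2°C (A/T) or 4°C (G/C), so Tm is non-decreasing in n; n = 12 is the first length to reach 40°C.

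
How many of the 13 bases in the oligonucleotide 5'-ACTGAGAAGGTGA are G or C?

6

Counting bases: C=1, G=5, A=5, T=2
Total G or C: 5 + 1 = 6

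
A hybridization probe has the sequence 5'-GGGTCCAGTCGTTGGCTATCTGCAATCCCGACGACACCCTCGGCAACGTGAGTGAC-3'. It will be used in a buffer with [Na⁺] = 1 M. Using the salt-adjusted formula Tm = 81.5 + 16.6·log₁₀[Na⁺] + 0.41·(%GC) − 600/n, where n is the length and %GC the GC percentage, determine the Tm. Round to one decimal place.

Length n = 56. Base counts: A=11, C=18, T=11, G=16
G+C = 34, so %GC = 34/56 × 100 = 60.714%
Salt term: 16.6 × (0) = 0
GC term: 0.41 × 60.714 = 24.893; length term: −600/56 = −10.714
Tm = 81.5 + (0) + 24.893 − 10.714 = 95.679 → 95.7°C

95.7°C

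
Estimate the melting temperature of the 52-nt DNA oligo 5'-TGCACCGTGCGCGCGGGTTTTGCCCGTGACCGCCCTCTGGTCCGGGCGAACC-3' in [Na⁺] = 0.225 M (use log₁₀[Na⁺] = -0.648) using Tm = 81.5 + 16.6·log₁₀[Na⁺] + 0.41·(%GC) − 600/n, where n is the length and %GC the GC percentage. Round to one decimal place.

89.2°C

Length n = 52. Scanning the sequence gives G=18, A=4, T=10, C=20.
G+C = 38, so %GC = 38/52 × 100 = 73.077%
Salt term: 16.6 × (-0.648) = -10.757
GC term: 0.41 × 73.077 = 29.962; length term: −600/52 = −11.538
Tm = 81.5 + (-10.757) + 29.962 − 11.538 = 89.167 → 89.2°C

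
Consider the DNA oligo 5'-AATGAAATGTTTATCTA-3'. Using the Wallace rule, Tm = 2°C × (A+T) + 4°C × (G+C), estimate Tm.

40°C

Base counts: T=7, A=7, C=1, G=2
A+T = 14, G+C = 3
Tm = 2(14) + 4(3) = 28 + 12 = 40°C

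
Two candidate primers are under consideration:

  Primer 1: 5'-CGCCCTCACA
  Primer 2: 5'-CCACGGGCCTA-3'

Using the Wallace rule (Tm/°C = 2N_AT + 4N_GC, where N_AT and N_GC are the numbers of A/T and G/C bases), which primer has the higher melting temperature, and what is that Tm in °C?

Primer 1: A+T=3, G+C=7 → Tm = 2(3)+4(7) = 34°C
Primer 2: A+T=3, G+C=8 → Tm = 2(3)+4(8) = 38°C
34°C vs 38°C → primer 2 is higher.

Primer 2, 38°C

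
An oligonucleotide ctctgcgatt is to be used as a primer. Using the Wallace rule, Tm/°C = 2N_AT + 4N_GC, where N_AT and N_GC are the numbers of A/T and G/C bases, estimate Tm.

30°C

C=3, T=4, A=1, G=2
So N_AT = 5 and N_GC = 5.
Tm = 2×5 + 4×5 = 30°C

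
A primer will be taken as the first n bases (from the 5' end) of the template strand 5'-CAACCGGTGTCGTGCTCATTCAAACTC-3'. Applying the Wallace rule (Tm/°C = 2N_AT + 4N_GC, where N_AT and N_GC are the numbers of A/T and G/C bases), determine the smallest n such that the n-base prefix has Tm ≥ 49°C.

n = 15

First 14 bases: CAACCGGTGTCGTG → Tm = 46°C (< 49°C)
First 15 bases: CAACCGGTGTCGTGC → Tm = 50°C (≥ 49°C)
Each additional base adds 2°C (A/T) or 4°C (G/C), so Tm is non-decreasing in n; n = 15 is the first length to reach 49°C.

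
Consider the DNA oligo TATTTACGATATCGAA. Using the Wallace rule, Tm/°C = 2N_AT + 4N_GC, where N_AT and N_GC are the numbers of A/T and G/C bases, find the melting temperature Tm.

40°C

Counting bases: T=6, G=2, C=2, A=6
A+T = 12, G+C = 4
Tm = 2(12) + 4(4) = 24 + 16 = 40°C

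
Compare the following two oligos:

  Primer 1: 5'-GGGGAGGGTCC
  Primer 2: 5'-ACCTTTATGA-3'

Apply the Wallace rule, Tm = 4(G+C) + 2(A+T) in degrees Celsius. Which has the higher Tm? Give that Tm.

Primer 1: A+T=2, G+C=9 → Tm = 2(2)+4(9) = 40°C
Primer 2: A+T=7, G+C=3 → Tm = 2(7)+4(3) = 26°C
40°C vs 26°C → primer 1 is higher.

Primer 1, 40°C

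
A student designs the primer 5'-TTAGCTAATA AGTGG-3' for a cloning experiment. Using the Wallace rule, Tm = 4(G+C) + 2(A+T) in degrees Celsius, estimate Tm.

Base counts: T=5, A=5, C=1, G=4
A+T = 10, G+C = 5
Tm = 2(10) + 4(5) = 20 + 20 = 40°C

40°C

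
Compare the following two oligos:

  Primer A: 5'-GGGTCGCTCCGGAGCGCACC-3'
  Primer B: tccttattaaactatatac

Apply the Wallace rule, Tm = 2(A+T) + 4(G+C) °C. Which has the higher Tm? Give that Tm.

Primer A, 72°C

Primer A: A+T=4, G+C=16 → Tm = 2(4)+4(16) = 72°C
Primer B: A+T=15, G+C=4 → Tm = 2(15)+4(4) = 46°C
72°C vs 46°C → primer A is higher.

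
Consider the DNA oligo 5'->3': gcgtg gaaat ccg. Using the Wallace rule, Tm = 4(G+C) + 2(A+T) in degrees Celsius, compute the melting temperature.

42°C

T=2, G=5, C=3, A=3
So N_AT = 5 and N_GC = 8.
Tm = 2×5 + 4×8 = 42°C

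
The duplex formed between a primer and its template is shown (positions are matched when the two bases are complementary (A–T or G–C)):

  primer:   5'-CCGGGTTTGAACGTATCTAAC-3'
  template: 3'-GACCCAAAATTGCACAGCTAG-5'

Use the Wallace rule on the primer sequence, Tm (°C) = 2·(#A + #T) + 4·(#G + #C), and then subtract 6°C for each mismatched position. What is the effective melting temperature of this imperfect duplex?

Primer base counts: A=5, T=6, G=5, C=5 → A+T=11, G+C=10
Perfect-match Tm = 2(11) + 4(10) = 22 + 40 = 62°C
Mismatches (positions where the bases are not complementary): 5 (at positions 2, 9, 15, 18, 20)
Effective Tm = 62 − 5×6 = 62 − 30 = 32°C

32°C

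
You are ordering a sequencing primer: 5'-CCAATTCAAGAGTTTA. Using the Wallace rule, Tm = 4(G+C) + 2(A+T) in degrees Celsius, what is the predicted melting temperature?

42°C

C=3, G=2, T=5, A=6
So N_AT = 11 and N_GC = 5.
Tm = 2(11) + 4(5) = 22 + 20 = 42°C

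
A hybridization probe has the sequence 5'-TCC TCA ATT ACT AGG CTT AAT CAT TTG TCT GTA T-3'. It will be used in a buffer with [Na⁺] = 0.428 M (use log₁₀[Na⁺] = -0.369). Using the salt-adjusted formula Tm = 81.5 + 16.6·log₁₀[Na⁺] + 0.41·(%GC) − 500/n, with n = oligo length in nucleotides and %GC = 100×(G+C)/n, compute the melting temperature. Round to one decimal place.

73.9°C

Length n = 34. Scanning the sequence gives C=7, A=8, G=4, T=15.
G+C = 11, so %GC = 11/34 × 100 = 32.353%
Salt term: 16.6 × (-0.369) = -6.125
GC term: 0.41 × 32.353 = 13.265; length term: −500/34 = −14.706
Tm = 81.5 + (-6.125) + 13.265 − 14.706 = 73.934 → 73.9°C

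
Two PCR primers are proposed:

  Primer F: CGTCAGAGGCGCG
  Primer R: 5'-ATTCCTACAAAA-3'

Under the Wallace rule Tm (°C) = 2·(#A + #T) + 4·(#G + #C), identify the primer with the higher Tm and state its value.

Primer F, 46°C

Primer F: A+T=3, G+C=10 → Tm = 2(3)+4(10) = 46°C
Primer R: A+T=9, G+C=3 → Tm = 2(9)+4(3) = 30°C
46°C vs 30°C → primer F is higher.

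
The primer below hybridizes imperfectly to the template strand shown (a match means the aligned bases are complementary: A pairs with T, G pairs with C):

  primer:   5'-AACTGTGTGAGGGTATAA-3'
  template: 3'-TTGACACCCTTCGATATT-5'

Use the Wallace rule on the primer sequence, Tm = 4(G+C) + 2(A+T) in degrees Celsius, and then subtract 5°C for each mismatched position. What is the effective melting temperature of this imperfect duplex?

Primer base counts: A=6, T=5, G=6, C=1 → A+T=11, G+C=7
Perfect-match Tm = 2(11) + 4(7) = 22 + 28 = 50°C
Mismatches (positions where the bases are not complementary): 3 (at positions 8, 11, 13)
Effective Tm = 50 − 3×5 = 50 − 15 = 35°C

35°C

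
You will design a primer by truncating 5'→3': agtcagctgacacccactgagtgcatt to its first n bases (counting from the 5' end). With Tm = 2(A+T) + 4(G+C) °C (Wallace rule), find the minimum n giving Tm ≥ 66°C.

First 20 bases: AGTCAGCTGACACCCACTGA → Tm = 62°C (< 66°C)
First 21 bases: AGTCAGCTGACACCCACTGAG → Tm = 66°C (≥ 66°C)
Each additional base adds 2°C (A/T) or 4°C (G/C), so Tm is non-decreasing in n; n = 21 is the first length to reach 66°C.

n = 21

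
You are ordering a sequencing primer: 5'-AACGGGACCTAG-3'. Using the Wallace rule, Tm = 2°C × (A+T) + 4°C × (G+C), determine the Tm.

38°C

C=3, T=1, G=4, A=4
AT pairs contribute 5, GC pairs contribute 7.
Tm = 2×5 + 4×7 = 38°C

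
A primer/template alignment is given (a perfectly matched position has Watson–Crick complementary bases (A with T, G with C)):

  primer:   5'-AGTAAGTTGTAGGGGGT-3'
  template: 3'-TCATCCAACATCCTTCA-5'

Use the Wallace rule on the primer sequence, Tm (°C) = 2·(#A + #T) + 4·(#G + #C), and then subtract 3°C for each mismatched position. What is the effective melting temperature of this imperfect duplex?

41°C

Primer base counts: A=4, T=5, G=8, C=0 → A+T=9, G+C=8
Perfect-match Tm = 2(9) + 4(8) = 18 + 32 = 50°C
Mismatches (positions where the bases are not complementary): 3 (at positions 5, 14, 15)
Effective Tm = 50 − 3×3 = 50 − 9 = 41°C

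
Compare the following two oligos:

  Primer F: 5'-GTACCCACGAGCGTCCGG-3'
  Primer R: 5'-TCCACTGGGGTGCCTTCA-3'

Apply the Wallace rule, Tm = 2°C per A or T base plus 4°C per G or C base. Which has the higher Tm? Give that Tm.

Primer F: A+T=5, G+C=13 → Tm = 2(5)+4(13) = 62°C
Primer R: A+T=7, G+C=11 → Tm = 2(7)+4(11) = 58°C
62°C vs 58°C → primer F is higher.

Primer F, 62°C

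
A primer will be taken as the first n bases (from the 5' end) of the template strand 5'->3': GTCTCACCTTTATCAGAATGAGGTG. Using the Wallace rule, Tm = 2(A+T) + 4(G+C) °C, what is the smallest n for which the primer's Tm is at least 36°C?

n = 13

First 12 bases: GTCTCACCTTTA → Tm = 34°C (< 36°C)
First 13 bases: GTCTCACCTTTAT → Tm = 36°C (≥ 36°C)
Since every base adds ≥2°C, Tm only increases with n, so the threshold is first crossed at n = 13.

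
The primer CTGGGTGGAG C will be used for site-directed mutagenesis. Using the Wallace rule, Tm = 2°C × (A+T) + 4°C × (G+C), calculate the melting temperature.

Scanning the sequence gives G=6, C=2, A=1, T=2.
AT pairs contribute 3, GC pairs contribute 8.
Tm = 4·8 + 2·3 = 32 + 6 = 38°C

38°C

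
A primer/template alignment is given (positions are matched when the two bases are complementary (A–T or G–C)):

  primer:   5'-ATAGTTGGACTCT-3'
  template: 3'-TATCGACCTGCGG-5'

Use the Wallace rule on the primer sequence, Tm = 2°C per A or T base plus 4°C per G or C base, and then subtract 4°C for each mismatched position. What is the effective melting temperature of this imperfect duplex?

Primer base counts: A=3, T=5, G=3, C=2 → A+T=8, G+C=5
Perfect-match Tm = 2(8) + 4(5) = 16 + 20 = 36°C
Mismatches (positions where the bases are not complementary): 3 (at positions 5, 11, 13)
Effective Tm = 36 − 3×4 = 36 − 12 = 24°C

24°C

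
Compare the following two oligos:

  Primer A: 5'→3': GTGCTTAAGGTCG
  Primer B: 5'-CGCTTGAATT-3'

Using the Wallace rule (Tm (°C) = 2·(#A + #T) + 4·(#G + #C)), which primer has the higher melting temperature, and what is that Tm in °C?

Primer A: A+T=6, G+C=7 → Tm = 2(6)+4(7) = 40°C
Primer B: A+T=6, G+C=4 → Tm = 2(6)+4(4) = 28°C
40°C vs 28°C → primer A is higher.

Primer A, 40°C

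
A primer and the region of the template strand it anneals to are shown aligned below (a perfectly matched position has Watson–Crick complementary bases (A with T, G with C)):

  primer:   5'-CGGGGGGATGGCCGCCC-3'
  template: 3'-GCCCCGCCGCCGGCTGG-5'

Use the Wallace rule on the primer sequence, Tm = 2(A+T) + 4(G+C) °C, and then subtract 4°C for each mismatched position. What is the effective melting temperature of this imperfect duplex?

Primer base counts: A=1, T=1, G=9, C=6 → A+T=2, G+C=15
Perfect-match Tm = 2(2) + 4(15) = 4 + 60 = 64°C
Mismatches (positions where the bases are not complementary): 4 (at positions 6, 8, 9, 15)
Effective Tm = 64 − 4×4 = 64 − 16 = 48°C

48°C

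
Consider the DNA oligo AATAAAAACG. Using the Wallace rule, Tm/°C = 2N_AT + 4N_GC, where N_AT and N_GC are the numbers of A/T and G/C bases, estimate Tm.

Scanning the sequence gives C=1, A=7, G=1, T=1.
A+T = 8, G+C = 2
Tm = 2×8 + 4×2 = 24°C

24°C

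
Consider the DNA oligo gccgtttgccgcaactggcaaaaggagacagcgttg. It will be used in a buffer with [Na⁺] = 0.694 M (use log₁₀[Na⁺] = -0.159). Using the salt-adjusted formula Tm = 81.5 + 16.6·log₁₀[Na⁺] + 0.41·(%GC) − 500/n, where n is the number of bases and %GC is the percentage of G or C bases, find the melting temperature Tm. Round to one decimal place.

Length n = 36. Counting bases: T=6, A=9, C=9, G=12
G+C = 21, so %GC = 21/36 × 100 = 58.333%
Salt term: 16.6 × (-0.159) = -2.639
GC term: 0.41 × 58.333 = 23.917; length term: −500/36 = −13.889
Tm = 81.5 + (-2.639) + 23.917 − 13.889 = 88.889 → 88.9°C

88.9°C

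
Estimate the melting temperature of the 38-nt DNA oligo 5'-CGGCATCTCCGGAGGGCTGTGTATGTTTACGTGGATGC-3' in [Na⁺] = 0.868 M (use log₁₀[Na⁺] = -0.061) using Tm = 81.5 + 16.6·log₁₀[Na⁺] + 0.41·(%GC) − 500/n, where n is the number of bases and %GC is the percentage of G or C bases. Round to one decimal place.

91.1°C

Length n = 38. C=8, A=5, T=11, G=14
G+C = 22, so %GC = 22/38 × 100 = 57.895%
Salt term: 16.6 × (-0.061) = -1.013
GC term: 0.41 × 57.895 = 23.737; length term: −500/38 = −13.158
Tm = 81.5 + (-1.013) + 23.737 − 13.158 = 91.066 → 91.1°C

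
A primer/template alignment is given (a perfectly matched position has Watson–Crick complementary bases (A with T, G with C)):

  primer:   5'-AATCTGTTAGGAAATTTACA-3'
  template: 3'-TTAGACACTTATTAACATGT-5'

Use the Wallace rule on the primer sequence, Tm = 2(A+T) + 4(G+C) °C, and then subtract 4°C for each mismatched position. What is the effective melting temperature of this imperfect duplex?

30°C

Primer base counts: A=8, T=7, G=3, C=2 → A+T=15, G+C=5
Perfect-match Tm = 2(15) + 4(5) = 30 + 20 = 50°C
Mismatches (positions where the bases are not complementary): 5 (at positions 8, 10, 11, 14, 16)
Effective Tm = 50 − 5×4 = 50 − 20 = 30°C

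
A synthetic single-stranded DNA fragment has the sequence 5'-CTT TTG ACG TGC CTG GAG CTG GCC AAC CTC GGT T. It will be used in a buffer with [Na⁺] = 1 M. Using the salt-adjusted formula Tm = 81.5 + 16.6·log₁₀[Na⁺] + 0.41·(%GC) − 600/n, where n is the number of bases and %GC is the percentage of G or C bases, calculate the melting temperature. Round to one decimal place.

88.0°C

Length n = 34. Counting bases: A=4, T=10, C=10, G=10
G+C = 20, so %GC = 20/34 × 100 = 58.824%
Salt term: 16.6 × (0) = 0
GC term: 0.41 × 58.824 = 24.118; length term: −600/34 = −17.647
Tm = 81.5 + (0) + 24.118 − 17.647 = 87.971 → 88.0°C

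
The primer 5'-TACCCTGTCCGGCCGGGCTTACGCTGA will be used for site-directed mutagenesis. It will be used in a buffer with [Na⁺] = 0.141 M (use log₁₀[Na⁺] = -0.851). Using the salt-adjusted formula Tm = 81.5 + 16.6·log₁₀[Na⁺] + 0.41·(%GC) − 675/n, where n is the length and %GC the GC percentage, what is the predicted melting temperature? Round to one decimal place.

69.7°C

Length n = 27. Counting bases: C=10, A=3, G=8, T=6
G+C = 18, so %GC = 18/27 × 100 = 66.667%
Salt term: 16.6 × (-0.851) = -14.127
GC term: 0.41 × 66.667 = 27.333; length term: −675/27 = −25
Tm = 81.5 + (-14.127) + 27.333 − 25 = 69.706 → 69.7°C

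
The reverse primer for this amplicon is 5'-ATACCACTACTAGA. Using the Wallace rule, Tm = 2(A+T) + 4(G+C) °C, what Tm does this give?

38°C

Base counts: T=3, C=4, G=1, A=6
So N_AT = 9 and N_GC = 5.
Tm = 2×9 + 4×5 = 38°C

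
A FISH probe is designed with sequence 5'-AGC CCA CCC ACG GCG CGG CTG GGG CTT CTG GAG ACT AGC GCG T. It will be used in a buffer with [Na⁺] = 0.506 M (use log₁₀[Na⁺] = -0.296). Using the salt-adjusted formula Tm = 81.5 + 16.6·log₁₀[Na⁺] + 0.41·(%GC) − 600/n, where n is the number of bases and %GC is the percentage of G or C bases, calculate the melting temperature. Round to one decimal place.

Length n = 43. Scanning the sequence gives A=6, T=6, C=15, G=16.
G+C = 31, so %GC = 31/43 × 100 = 72.093%
Salt term: 16.6 × (-0.296) = -4.914
GC term: 0.41 × 72.093 = 29.558; length term: −600/43 = −13.953
Tm = 81.5 + (-4.914) + 29.558 − 13.953 = 92.191 → 92.2°C

92.2°C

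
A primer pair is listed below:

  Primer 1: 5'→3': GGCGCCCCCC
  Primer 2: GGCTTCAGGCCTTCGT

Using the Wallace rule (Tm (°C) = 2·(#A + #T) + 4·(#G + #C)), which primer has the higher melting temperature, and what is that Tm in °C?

Primer 2, 52°C

Primer 1: A+T=0, G+C=10 → Tm = 2(0)+4(10) = 40°C
Primer 2: A+T=6, G+C=10 → Tm = 2(6)+4(10) = 52°C
40°C vs 52°C → primer 2 is higher.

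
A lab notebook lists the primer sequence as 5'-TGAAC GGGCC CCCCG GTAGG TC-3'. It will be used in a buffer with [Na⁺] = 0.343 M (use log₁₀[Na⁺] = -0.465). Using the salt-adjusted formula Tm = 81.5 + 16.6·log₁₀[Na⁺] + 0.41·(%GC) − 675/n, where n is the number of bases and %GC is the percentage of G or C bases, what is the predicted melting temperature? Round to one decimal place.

72.9°C

Length n = 22. T=3, G=8, C=8, A=3
G+C = 16, so %GC = 16/22 × 100 = 72.727%
Salt term: 16.6 × (-0.465) = -7.719
GC term: 0.41 × 72.727 = 29.818; length term: −675/22 = −30.682
Tm = 81.5 + (-7.719) + 29.818 − 30.682 = 72.917 → 72.9°C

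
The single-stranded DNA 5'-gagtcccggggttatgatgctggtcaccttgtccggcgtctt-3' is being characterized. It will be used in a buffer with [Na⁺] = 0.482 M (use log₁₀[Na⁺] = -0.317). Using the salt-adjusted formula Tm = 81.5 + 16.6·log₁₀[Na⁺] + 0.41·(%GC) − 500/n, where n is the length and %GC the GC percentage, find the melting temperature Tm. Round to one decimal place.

88.7°C

Length n = 42. Base counts: G=14, A=4, C=11, T=13
G+C = 25, so %GC = 25/42 × 100 = 59.524%
Salt term: 16.6 × (-0.317) = -5.262
GC term: 0.41 × 59.524 = 24.405; length term: −500/42 = −11.905
Tm = 81.5 + (-5.262) + 24.405 − 11.905 = 88.738 → 88.7°C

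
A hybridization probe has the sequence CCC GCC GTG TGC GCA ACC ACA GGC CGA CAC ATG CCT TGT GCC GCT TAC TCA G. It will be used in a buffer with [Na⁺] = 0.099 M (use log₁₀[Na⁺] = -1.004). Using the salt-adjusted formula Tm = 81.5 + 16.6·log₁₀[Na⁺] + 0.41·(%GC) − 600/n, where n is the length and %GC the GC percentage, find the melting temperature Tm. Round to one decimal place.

80.1°C

Length n = 52. G=13, A=9, C=21, T=9
G+C = 34, so %GC = 34/52 × 100 = 65.385%
Salt term: 16.6 × (-1.004) = -16.666
GC term: 0.41 × 65.385 = 26.808; length term: −600/52 = −11.538
Tm = 81.5 + (-16.666) + 26.808 − 11.538 = 80.104 → 80.1°C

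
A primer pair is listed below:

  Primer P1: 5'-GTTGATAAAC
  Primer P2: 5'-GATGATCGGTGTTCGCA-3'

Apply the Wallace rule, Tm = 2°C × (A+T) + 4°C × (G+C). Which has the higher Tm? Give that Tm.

Primer P1: A+T=7, G+C=3 → Tm = 2(7)+4(3) = 26°C
Primer P2: A+T=8, G+C=9 → Tm = 2(8)+4(9) = 52°C
26°C vs 52°C → primer P2 is higher.

Primer P2, 52°C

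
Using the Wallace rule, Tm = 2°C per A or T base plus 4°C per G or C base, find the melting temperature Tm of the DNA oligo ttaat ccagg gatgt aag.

50°C

T=5, G=5, C=2, A=6
AT pairs contribute 11, GC pairs contribute 7.
Tm = 2(11) + 4(7) = 22 + 28 = 50°C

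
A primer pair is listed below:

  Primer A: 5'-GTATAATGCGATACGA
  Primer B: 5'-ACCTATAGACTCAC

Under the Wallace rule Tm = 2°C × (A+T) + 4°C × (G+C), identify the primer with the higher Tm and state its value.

Primer A: A+T=10, G+C=6 → Tm = 2(10)+4(6) = 44°C
Primer B: A+T=8, G+C=6 → Tm = 2(8)+4(6) = 40°C
44°C vs 40°C → primer A is higher.

Primer A, 44°C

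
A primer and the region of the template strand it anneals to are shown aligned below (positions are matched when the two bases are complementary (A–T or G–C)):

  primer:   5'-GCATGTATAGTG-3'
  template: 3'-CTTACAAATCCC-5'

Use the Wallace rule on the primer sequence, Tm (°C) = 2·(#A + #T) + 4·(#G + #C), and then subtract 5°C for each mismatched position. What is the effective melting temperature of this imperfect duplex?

19°C

Primer base counts: A=3, T=4, G=4, C=1 → A+T=7, G+C=5
Perfect-match Tm = 2(7) + 4(5) = 14 + 20 = 34°C
Mismatches (positions where the bases are not complementary): 3 (at positions 2, 7, 11)
Effective Tm = 34 − 3×5 = 34 − 15 = 19°C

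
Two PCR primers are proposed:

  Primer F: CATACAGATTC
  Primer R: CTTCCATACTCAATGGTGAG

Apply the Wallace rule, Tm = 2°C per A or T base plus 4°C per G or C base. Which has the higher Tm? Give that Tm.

Primer R, 58°C

Primer F: A+T=7, G+C=4 → Tm = 2(7)+4(4) = 30°C
Primer R: A+T=11, G+C=9 → Tm = 2(11)+4(9) = 58°C
30°C vs 58°C → primer R is higher.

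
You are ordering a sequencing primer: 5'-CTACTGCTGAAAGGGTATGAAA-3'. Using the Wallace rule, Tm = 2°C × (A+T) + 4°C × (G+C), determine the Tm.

62°C

Scanning the sequence gives A=8, C=3, T=5, G=6.
So N_AT = 13 and N_GC = 9.
Tm = 2×13 + 4×9 = 62°C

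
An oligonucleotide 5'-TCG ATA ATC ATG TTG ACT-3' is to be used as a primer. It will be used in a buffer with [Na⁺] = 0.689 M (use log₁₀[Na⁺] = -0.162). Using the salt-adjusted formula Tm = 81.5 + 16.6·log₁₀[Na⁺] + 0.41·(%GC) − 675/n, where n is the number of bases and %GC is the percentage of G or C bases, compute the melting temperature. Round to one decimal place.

55.0°C

Length n = 18. C=3, T=7, A=5, G=3
G+C = 6, so %GC = 6/18 × 100 = 33.333%
Salt term: 16.6 × (-0.162) = -2.689
GC term: 0.41 × 33.333 = 13.667; length term: −675/18 = −37.5
Tm = 81.5 + (-2.689) + 13.667 − 37.5 = 54.978 → 55.0°C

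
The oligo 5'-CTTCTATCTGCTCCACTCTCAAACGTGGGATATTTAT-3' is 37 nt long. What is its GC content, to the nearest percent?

41%

Base counts: T=14, G=5, A=8, C=10
G+C = 5 + 10 = 15 out of 37 bases
%GC = 15/37 × 100 = 40.54% ≈ 41%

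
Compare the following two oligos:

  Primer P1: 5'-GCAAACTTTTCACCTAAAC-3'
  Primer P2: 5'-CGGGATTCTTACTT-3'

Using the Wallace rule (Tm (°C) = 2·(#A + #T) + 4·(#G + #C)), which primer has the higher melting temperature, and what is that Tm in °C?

Primer P1: A+T=12, G+C=7 → Tm = 2(12)+4(7) = 52°C
Primer P2: A+T=8, G+C=6 → Tm = 2(8)+4(6) = 40°C
52°C vs 40°C → primer P1 is higher.

Primer P1, 52°C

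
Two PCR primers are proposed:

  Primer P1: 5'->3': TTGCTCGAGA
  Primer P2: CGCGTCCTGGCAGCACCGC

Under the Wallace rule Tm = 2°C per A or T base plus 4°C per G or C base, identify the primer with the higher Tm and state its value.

Primer P2, 68°C

Primer P1: A+T=5, G+C=5 → Tm = 2(5)+4(5) = 30°C
Primer P2: A+T=4, G+C=15 → Tm = 2(4)+4(15) = 68°C
30°C vs 68°C → primer P2 is higher.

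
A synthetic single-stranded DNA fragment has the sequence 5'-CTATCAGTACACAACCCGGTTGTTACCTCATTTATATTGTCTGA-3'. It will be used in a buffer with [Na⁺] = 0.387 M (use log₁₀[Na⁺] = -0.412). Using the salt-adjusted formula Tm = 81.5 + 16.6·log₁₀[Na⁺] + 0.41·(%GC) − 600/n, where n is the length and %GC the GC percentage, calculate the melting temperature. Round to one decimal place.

Length n = 44. Base counts: A=11, C=11, T=16, G=6
G+C = 17, so %GC = 17/44 × 100 = 38.636%
Salt term: 16.6 × (-0.412) = -6.839
GC term: 0.41 × 38.636 = 15.841; length term: −600/44 = −13.636
Tm = 81.5 + (-6.839) + 15.841 − 13.636 = 76.866 → 76.9°C

76.9°C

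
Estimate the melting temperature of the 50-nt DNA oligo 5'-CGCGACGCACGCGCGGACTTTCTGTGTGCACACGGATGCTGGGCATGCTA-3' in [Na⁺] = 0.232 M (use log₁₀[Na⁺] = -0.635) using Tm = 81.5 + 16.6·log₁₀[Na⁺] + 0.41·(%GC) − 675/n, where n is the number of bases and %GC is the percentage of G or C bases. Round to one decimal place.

83.7°C

Length n = 50. T=10, A=8, C=15, G=17
G+C = 32, so %GC = 32/50 × 100 = 64%
Salt term: 16.6 × (-0.635) = -10.541
GC term: 0.41 × 64 = 26.24; length term: −675/50 = −13.5
Tm = 81.5 + (-10.541) + 26.24 − 13.5 = 83.699 → 83.7°C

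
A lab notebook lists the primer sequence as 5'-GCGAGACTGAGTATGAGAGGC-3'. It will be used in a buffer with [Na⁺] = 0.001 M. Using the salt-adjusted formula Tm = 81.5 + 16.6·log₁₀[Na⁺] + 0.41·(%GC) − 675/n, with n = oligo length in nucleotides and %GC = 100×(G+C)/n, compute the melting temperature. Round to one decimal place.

Length n = 21. A=6, G=9, T=3, C=3
G+C = 12, so %GC = 12/21 × 100 = 57.143%
Salt term: 16.6 × (-3) = -49.8
GC term: 0.41 × 57.143 = 23.429; length term: −675/21 = −32.143
Tm = 81.5 + (-49.8) + 23.429 − 32.143 = 22.986 → 23.0°C

23.0°C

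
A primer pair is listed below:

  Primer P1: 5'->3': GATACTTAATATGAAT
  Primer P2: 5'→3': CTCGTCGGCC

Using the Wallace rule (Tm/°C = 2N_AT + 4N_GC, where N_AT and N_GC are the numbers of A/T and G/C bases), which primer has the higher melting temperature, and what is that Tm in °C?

Primer P1, 38°C

Primer P1: A+T=13, G+C=3 → Tm = 2(13)+4(3) = 38°C
Primer P2: A+T=2, G+C=8 → Tm = 2(2)+4(8) = 36°C
38°C vs 36°C → primer P1 is higher.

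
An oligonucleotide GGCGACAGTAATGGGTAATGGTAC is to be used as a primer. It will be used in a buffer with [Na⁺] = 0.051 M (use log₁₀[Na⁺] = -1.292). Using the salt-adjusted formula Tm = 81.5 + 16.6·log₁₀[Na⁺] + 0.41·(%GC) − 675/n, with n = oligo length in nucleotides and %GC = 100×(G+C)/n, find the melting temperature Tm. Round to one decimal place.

52.4°C

Length n = 24. Scanning the sequence gives C=3, A=7, G=9, T=5.
G+C = 12, so %GC = 12/24 × 100 = 50%
Salt term: 16.6 × (-1.292) = -21.447
GC term: 0.41 × 50 = 20.5; length term: −675/24 = −28.125
Tm = 81.5 + (-21.447) + 20.5 − 28.125 = 52.428 → 52.4°C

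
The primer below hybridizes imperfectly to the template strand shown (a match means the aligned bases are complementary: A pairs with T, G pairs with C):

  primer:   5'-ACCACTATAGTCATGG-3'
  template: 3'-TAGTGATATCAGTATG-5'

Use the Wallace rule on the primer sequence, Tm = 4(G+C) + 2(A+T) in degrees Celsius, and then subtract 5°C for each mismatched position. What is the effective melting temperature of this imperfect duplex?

31°C

Primer base counts: A=5, T=4, G=3, C=4 → A+T=9, G+C=7
Perfect-match Tm = 2(9) + 4(7) = 18 + 28 = 46°C
Mismatches (positions where the bases are not complementary): 3 (at positions 2, 15, 16)
Effective Tm = 46 − 3×5 = 46 − 15 = 31°C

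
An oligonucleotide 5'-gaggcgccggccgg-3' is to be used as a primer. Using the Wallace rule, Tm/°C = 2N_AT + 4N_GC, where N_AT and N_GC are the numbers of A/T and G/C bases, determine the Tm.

54°C

Scanning the sequence gives C=5, A=1, T=0, G=8.
AT pairs contribute 1, GC pairs contribute 13.
Tm = 4·13 + 2·1 = 52 + 2 = 54°C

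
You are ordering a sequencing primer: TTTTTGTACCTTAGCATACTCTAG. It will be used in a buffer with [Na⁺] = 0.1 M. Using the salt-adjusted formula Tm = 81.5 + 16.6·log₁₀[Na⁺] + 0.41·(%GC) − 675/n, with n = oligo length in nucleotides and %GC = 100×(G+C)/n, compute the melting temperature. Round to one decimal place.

Length n = 24. Scanning the sequence gives C=5, G=3, T=11, A=5.
G+C = 8, so %GC = 8/24 × 100 = 33.333%
Salt term: 16.6 × (-1) = -16.6
GC term: 0.41 × 33.333 = 13.667; length term: −675/24 = −28.125
Tm = 81.5 + (-16.6) + 13.667 − 28.125 = 50.442 → 50.4°C

50.4°C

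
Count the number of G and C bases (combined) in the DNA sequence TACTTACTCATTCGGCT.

7

Counting bases: T=7, A=3, C=5, G=2
Total G or C: 2 + 5 = 7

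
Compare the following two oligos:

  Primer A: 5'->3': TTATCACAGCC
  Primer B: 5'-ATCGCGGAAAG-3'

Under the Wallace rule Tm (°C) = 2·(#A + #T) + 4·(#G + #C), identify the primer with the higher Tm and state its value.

Primer A: A+T=6, G+C=5 → Tm = 2(6)+4(5) = 32°C
Primer B: A+T=5, G+C=6 → Tm = 2(5)+4(6) = 34°C
32°C vs 34°C → primer B is higher.

Primer B, 34°C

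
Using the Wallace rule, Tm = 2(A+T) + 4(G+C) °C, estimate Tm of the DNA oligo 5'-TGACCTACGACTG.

Base counts: C=4, G=3, T=3, A=3
A+T = 6, G+C = 7
Tm = 4·7 + 2·6 = 28 + 12 = 40°C

40°C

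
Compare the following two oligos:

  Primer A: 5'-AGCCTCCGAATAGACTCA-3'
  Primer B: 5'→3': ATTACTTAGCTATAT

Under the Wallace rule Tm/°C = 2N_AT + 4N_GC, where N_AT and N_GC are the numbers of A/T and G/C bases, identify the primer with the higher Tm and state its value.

Primer A: A+T=9, G+C=9 → Tm = 2(9)+4(9) = 54°C
Primer B: A+T=12, G+C=3 → Tm = 2(12)+4(3) = 36°C
54°C vs 36°C → primer A is higher.

Primer A, 54°C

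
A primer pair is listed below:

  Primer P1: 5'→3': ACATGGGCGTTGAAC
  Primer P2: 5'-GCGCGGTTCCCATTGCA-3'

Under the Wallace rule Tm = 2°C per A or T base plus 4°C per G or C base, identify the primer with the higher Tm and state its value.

Primer P1: A+T=7, G+C=8 → Tm = 2(7)+4(8) = 46°C
Primer P2: A+T=6, G+C=11 → Tm = 2(6)+4(11) = 56°C
46°C vs 56°C → primer P2 is higher.

Primer P2, 56°C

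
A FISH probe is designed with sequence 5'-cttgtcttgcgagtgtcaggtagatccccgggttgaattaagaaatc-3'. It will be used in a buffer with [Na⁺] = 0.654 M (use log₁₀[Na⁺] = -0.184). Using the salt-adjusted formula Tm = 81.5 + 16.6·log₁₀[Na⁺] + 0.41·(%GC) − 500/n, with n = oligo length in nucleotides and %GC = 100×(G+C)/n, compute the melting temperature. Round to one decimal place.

87.0°C

Length n = 47. Counting bases: C=9, A=11, T=14, G=13
G+C = 22, so %GC = 22/47 × 100 = 46.809%
Salt term: 16.6 × (-0.184) = -3.054
GC term: 0.41 × 46.809 = 19.192; length term: −500/47 = −10.638
Tm = 81.5 + (-3.054) + 19.192 − 10.638 = 87 → 87.0°C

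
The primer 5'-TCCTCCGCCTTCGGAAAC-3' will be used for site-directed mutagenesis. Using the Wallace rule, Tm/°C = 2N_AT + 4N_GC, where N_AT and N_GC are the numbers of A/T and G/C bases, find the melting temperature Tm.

58°C

Scanning the sequence gives G=3, T=4, C=8, A=3.
So N_AT = 7 and N_GC = 11.
Tm = 2(7) + 4(11) = 14 + 44 = 58°C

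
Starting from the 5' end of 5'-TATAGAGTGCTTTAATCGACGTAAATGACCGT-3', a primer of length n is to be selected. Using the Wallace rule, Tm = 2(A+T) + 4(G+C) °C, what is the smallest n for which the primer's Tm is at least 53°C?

n = 20

First 19 bases: TATAGAGTGCTTTAATCGA → Tm = 50°C (< 53°C)
First 20 bases: TATAGAGTGCTTTAATCGAC → Tm = 54°C (≥ 53°C)
Each additional base adds 2°C (A/T) or 4°C (G/C), so Tm is non-decreasing in n; n = 20 is the first length to reach 53°C.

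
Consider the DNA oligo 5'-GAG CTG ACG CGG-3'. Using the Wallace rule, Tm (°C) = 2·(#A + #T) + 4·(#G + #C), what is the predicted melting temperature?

Base counts: C=3, T=1, G=6, A=2
A+T = 3, G+C = 9
Tm = 2(3) + 4(9) = 6 + 36 = 42°C

42°C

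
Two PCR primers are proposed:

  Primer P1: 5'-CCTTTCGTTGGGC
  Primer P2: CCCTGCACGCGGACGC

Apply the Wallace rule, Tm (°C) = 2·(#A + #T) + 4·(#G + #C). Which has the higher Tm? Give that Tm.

Primer P1: A+T=5, G+C=8 → Tm = 2(5)+4(8) = 42°C
Primer P2: A+T=3, G+C=13 → Tm = 2(3)+4(13) = 58°C
42°C vs 58°C → primer P2 is higher.

Primer P2, 58°C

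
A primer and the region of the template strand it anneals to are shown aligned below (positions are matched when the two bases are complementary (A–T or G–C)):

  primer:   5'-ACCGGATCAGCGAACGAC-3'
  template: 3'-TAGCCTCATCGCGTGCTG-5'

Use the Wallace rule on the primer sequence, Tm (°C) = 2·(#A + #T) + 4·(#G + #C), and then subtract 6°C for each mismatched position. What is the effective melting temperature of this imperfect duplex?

34°C

Primer base counts: A=6, T=1, G=5, C=6 → A+T=7, G+C=11
Perfect-match Tm = 2(7) + 4(11) = 14 + 44 = 58°C
Mismatches (positions where the bases are not complementary): 4 (at positions 2, 7, 8, 13)
Effective Tm = 58 − 4×6 = 58 − 24 = 34°C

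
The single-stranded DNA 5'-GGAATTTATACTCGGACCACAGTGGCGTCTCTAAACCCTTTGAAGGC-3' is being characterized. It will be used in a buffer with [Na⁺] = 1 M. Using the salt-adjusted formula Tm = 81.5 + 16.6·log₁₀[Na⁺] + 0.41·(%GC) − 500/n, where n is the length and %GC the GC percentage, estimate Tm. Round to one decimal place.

Length n = 47. Counting bases: T=12, A=12, C=12, G=11
G+C = 23, so %GC = 23/47 × 100 = 48.936%
Salt term: 16.6 × (0) = 0
GC term: 0.41 × 48.936 = 20.064; length term: −500/47 = −10.638
Tm = 81.5 + (0) + 20.064 − 10.638 = 90.926 → 90.9°C

90.9°C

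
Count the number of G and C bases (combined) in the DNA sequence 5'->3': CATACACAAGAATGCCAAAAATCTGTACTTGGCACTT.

Counting bases: A=14, T=9, C=9, G=5
Total G or C: 5 + 9 = 14

14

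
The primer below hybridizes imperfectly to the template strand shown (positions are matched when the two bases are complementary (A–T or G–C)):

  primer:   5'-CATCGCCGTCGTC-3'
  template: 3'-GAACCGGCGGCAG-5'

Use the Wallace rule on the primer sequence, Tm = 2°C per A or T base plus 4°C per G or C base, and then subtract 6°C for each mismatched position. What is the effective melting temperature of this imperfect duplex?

26°C

Primer base counts: A=1, T=3, G=3, C=6 → A+T=4, G+C=9
Perfect-match Tm = 2(4) + 4(9) = 8 + 36 = 44°C
Mismatches (positions where the bases are not complementary): 3 (at positions 2, 4, 9)
Effective Tm = 44 − 3×6 = 44 − 18 = 26°C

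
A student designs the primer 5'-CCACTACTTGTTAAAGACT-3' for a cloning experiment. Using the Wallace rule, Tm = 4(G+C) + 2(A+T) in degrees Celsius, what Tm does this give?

52°C

Counting bases: T=6, C=5, G=2, A=6
A+T = 12, G+C = 7
Tm = 2(12) + 4(7) = 24 + 28 = 52°C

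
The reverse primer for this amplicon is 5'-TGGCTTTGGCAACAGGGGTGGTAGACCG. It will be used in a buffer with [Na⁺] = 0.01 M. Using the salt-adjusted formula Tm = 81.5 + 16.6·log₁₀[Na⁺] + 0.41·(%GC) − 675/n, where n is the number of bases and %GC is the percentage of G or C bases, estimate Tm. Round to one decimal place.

Length n = 28. G=12, C=5, A=5, T=6
G+C = 17, so %GC = 17/28 × 100 = 60.714%
Salt term: 16.6 × (-2) = -33.2
GC term: 0.41 × 60.714 = 24.893; length term: −675/28 = −24.107
Tm = 81.5 + (-33.2) + 24.893 − 24.107 = 49.086 → 49.1°C

49.1°C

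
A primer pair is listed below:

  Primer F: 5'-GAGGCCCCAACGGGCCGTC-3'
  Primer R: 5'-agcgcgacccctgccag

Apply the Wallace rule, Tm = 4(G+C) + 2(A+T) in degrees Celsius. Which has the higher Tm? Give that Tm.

Primer F, 68°C

Primer F: A+T=4, G+C=15 → Tm = 2(4)+4(15) = 68°C
Primer R: A+T=4, G+C=13 → Tm = 2(4)+4(13) = 60°C
68°C vs 60°C → primer F is higher.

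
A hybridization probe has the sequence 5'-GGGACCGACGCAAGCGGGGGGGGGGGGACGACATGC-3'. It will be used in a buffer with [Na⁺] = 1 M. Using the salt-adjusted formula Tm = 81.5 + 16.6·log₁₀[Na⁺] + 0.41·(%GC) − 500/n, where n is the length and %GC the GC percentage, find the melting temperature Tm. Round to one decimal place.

Length n = 36. Scanning the sequence gives C=8, T=1, A=7, G=20.
G+C = 28, so %GC = 28/36 × 100 = 77.778%
Salt term: 16.6 × (0) = 0
GC term: 0.41 × 77.778 = 31.889; length term: −500/36 = −13.889
Tm = 81.5 + (0) + 31.889 − 13.889 = 99.5 → 99.5°C

99.5°C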